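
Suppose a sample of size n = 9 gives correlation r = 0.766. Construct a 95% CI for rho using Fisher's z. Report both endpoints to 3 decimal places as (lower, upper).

(0.207, 0.948)

Fisher z: z_r = atanh(r) = ½·ln((1+0.766)/(1−0.766)) = 1.010576
SE(z) = 1/√(n−3) = 1/√6 = 0.408248
95% ⇒ z* = 1.960; margin = 1.960·0.408248 = 0.800166
CI on z-scale: (0.210410, 1.810742)
Back-transform: tanh(0.210410) = 0.207359, tanh(1.810742) = 0.947907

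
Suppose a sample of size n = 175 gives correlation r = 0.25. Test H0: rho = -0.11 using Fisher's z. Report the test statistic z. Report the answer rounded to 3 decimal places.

Fisher z: atanh(0.25) = 0.255413, atanh(-0.11) = -0.110447
z = (z_r − z_0)·√(n−3) = (0.255413 − (-0.110447))·√172 = 0.365860 · 13.114877 = 4.798

4.798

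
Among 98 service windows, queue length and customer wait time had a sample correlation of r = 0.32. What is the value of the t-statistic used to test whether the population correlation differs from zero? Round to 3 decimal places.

3.309

t = r·√(n−2) / √(1−r²) with r = 0.32, n = 98
  = 0.32·√96 / √(1 − 0.1024)
  = 0.32·9.797959 / 0.947418
  = 3.135347 / 0.947418 = 3.309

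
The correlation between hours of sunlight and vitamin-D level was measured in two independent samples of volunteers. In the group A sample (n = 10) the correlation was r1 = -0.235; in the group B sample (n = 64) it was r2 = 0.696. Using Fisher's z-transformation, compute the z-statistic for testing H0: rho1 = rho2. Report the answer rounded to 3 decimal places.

-2.754

Fisher z-transforms: z1 = atanh(-0.235) = -0.239475, z2 = atanh(0.696) = 0.859500; difference d = -1.098975
Var(d) = 1/7 + 1/61 = 0.1428571 + 0.0163934 = 0.1592505
z = d/√Var(d) = -1.098975 / √0.1592505 = -1.098975 / 0.399062 = -2.754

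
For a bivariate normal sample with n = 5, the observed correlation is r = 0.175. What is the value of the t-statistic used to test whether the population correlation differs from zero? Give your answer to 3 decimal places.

t = r·√(n−2) / √(1−r²) with r = 0.175, n = 5
  = 0.175·√3 / √(1 − 0.030625)
  = 0.175·1.732051 / 0.984568
  = 0.303109 / 0.984568 = 0.308

0.308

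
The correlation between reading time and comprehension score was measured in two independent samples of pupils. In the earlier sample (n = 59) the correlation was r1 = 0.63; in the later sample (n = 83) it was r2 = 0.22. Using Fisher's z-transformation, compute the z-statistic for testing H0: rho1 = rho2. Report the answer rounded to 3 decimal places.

Fisher z-transforms: z1 = atanh(0.63) = 0.741416, z2 = atanh(0.22) = 0.223656; difference d = 0.517760
Var(d) = 1/56 + 1/80 = 0.0178571 + 0.0125000 = 0.0303571
z = d/√Var(d) = 0.517760 / √0.0303571 = 0.517760 / 0.174233 = 2.972

2.972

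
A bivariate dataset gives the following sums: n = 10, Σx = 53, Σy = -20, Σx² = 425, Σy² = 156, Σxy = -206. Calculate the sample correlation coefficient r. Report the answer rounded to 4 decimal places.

-0.7735

S_xy = nΣxy − ΣxΣy = 10·(-206) − 53·(-20) = -2060 − (-1060) = -1000
S_xx = nΣx² − (Σx)² = 10·425 − 53² = 4250 − 2809 = 1441
S_yy = nΣy² − (Σy)² = 10·156 − (-20)² = 1560 − 400 = 1160
r = S_xy / √(S_xx·S_yy) = -1000 / √(1441·1160) = -1000 / √1671560 = -1000 / 1292.8882 = -0.7735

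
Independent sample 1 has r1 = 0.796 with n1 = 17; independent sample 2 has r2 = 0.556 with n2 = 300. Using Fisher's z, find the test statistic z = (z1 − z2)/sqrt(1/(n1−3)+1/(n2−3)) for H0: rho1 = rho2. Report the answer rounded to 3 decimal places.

Fisher z-transforms: z1 = atanh(0.796) = 1.087599, z2 = atanh(0.556) = 0.627025; difference d = 0.460574
Var(d) = 1/14 + 1/297 = 0.0714286 + 0.0033670 = 0.0747956
z = d/√Var(d) = 0.460574 / √0.0747956 = 0.460574 / 0.273488 = 1.684

1.684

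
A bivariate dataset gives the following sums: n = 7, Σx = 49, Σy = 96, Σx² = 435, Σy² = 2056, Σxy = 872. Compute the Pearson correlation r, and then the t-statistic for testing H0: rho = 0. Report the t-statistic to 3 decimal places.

S_xy = nΣxy − ΣxΣy = 7·872 − 49·96 = 6104 − 4704 = 1400
S_xx = nΣx² − (Σx)² = 7·435 − 49² = 3045 − 2401 = 644
S_yy = nΣy² − (Σy)² = 7·2056 − 96² = 14392 − 9216 = 5176
r = S_xy / √(S_xx·S_yy) = 1400 / √(644·5176) = 1400 / √3333344 = 1400 / 1825.7448 = 0.7668
t = r·√(n−2)/√(1−r²) = 0.7668·√5 / √(1−0.587982) = 1.714617 / 0.641886 = 2.671

2.671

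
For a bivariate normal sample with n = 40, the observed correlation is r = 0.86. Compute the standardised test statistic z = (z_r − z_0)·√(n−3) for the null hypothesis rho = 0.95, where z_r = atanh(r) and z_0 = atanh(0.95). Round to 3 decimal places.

-3.275

Fisher z: atanh(0.86) = 1.293345, atanh(0.95) = 1.831781
z = (z_r − z_0)·√(n−3) = (1.293345 − 1.831781)·√37 = -0.538436 · 6.082763 = -3.275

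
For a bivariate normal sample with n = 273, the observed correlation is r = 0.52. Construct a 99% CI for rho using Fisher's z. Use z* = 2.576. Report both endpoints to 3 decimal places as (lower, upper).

z_r = atanh(0.52) = 0.576340;  SE = 1/√(n−3) = 1/√270 = 0.060858
z-limits: 0.576340 ± 2.576·0.060858 = 0.576340 ± 0.156770 = [0.419570, 0.733110]
ρ-limits: (tanh 0.419570, tanh 0.733110) = (0.397, 0.625)

(0.397, 0.625)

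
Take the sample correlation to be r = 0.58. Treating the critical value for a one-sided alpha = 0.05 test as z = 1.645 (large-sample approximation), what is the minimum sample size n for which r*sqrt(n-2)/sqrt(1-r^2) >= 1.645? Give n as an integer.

8

r√(n−2)/√(1−r²) ≥ 1.645  ⇔  n−2 ≥ (1.645)²·(1−r²)/r²
(1−r²)/r² = (1−0.3364)/0.3364 = 1.9727
n ≥ 2 + 2.706025·1.9727 = 2 + 5.3382 = 7.3382
⌈7.3382⌉ = 8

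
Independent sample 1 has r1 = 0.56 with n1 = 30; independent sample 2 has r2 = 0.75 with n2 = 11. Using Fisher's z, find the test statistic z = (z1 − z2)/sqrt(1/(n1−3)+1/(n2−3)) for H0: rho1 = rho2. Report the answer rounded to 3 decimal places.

Fisher z-transforms: z1 = atanh(0.56) = 0.632833, z2 = atanh(0.75) = 0.972955; difference d = -0.340122
Var(d) = 1/27 + 1/8 = 0.0370370 + 0.1250000 = 0.1620370
z = d/√Var(d) = -0.340122 / √0.1620370 = -0.340122 / 0.402538 = -0.845

-0.845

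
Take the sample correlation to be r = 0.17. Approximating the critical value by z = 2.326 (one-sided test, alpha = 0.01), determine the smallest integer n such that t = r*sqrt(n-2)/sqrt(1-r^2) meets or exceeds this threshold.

184

r√(n−2)/√(1−r²) ≥ 2.326  ⇔  n−2 ≥ (2.326)²·(1−r²)/r²
(1−r²)/r² = (1−0.0289)/0.0289 = 33.6021
n ≥ 2 + 5.410276·33.6021 = 2 + 181.7966 = 183.7966
⌈183.7966⌉ = 184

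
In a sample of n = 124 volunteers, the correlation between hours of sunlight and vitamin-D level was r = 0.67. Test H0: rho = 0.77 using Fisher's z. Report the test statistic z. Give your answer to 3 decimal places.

-2.305

z_r = atanh(0.67) = 0.810743,  z_0 = atanh(0.77) = 1.020328
SE = 1/√(n−3) = 1/√121 = 0.090909
z = (z_r − z_0)/SE = (0.810743 − 1.020328) / 0.090909 = -0.209585 / 0.090909 = -2.305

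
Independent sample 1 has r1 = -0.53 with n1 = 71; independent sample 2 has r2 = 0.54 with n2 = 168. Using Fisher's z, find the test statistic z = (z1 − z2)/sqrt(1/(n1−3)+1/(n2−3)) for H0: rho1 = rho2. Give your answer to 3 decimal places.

Fisher z-transforms: z1 = atanh(-0.53) = -0.590145, z2 = atanh(0.54) = 0.604156; difference d = -1.194301
Var(d) = 1/68 + 1/165 = 0.0147059 + 0.0060606 = 0.0207665
z = d/√Var(d) = -1.194301 / √0.0207665 = -1.194301 / 0.144106 = -8.288

-8.288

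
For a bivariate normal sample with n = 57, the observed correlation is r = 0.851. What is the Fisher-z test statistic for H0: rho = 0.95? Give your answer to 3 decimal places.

Fisher z: atanh(0.851) = 1.259768, atanh(0.95) = 1.831781
z = (z_r − z_0)·√(n−3) = (1.259768 − 1.831781)·√54 = -0.572013 · 7.348469 = -4.203

-4.203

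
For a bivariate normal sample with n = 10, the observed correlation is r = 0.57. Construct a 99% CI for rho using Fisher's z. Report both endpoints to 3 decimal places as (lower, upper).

(-0.315, 0.925)

z_r = atanh(0.57) = 0.647523;  SE = 1/√(n−3) = 1/√7 = 0.377964
z-limits: 0.647523 ± 2.576·0.377964 = 0.647523 ± 0.973635 = [-0.326112, 1.621158]
ρ-limits: (tanh -0.326112, tanh 1.621158) = (-0.315, 0.925)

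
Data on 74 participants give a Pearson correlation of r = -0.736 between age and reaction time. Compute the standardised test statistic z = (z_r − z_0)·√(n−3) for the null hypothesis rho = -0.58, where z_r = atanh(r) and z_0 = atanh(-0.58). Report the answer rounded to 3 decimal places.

Fisher z: atanh(-0.736) = -0.941695, atanh(-0.58) = -0.662463
z = (z_r − z_0)·√(n−3) = (-0.941695 − (-0.662463))·√71 = -0.279232 · 8.426150 = -2.353

-2.353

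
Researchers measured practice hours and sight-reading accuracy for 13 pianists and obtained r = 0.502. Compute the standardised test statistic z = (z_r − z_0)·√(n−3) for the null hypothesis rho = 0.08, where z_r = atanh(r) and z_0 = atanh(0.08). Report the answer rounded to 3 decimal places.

1.492

z_r = atanh(0.502) = 0.551976,  z_0 = atanh(0.08) = 0.080171
SE = 1/√(n−3) = 1/√10 = 0.316228
z = (z_r − z_0)/SE = (0.551976 − 0.080171) / 0.316228 = 0.471805 / 0.316228 = 1.492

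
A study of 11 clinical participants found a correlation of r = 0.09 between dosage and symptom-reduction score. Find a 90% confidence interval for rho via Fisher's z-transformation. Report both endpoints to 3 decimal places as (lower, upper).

z_r = atanh(0.09) = 0.090244;  SE = 1/√(n−3) = 1/√8 = 0.353553
z-limits: 0.090244 ± 1.645·0.353553 = 0.090244 ± 0.581595 = [-0.491351, 0.671839]
ρ-limits: (tanh -0.491351, tanh 0.671839) = (-0.455, 0.586)

(-0.455, 0.586)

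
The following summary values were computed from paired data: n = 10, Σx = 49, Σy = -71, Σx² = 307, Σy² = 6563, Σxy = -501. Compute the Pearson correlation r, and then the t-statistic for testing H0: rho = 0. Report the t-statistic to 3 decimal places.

-0.701

Numerator: nΣxy − (Σx)(Σy) = 10·(-501) − (49)(-71) = -1531
Denominator: √[(nΣx²−(Σx)²)(nΣy²−(Σy)²)]
  nΣx²−(Σx)² = 10·307 − 2401 = 669;  nΣy²−(Σy)² = 10·6563 − 5041 = 60589
  √(669·60589) = √40534041 = 6366.6350
r = -1531 / 6366.6350 = -0.2405
t = r·√(n−2)/√(1−r²) = -0.2405·√8 / √(1−0.057840) = -0.680237 / 0.970649 = -0.701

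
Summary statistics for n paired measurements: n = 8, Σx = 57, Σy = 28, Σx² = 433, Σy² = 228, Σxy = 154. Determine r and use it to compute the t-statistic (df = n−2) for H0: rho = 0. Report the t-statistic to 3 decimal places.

-2.954

S_xy = nΣxy − ΣxΣy = 8·154 − 57·28 = 1232 − 1596 = -364
S_xx = nΣx² − (Σx)² = 8·433 − 57² = 3464 − 3249 = 215
S_yy = nΣy² − (Σy)² = 8·228 − 28² = 1824 − 784 = 1040
r = S_xy / √(S_xx·S_yy) = -364 / √(215·1040) = -364 / √223600 = -364 / 472.8636 = -0.7698
t = r·√(n−2)/√(1−r²) = -0.7698·√6 / √(1−0.592592) = -1.885617 / 0.638285 = -2.954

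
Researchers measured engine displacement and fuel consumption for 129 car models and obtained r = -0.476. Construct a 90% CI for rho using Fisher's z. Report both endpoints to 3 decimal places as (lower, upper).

z_r = atanh(-0.476) = -0.517800;  SE = 1/√(n−3) = 1/√126 = 0.089087
z-limits: -0.517800 ± 1.645·0.089087 = -0.517800 ± 0.146548 = [-0.664348, -0.371252]
ρ-limits: (tanh -0.664348, tanh -0.371252) = (-0.581, -0.355)

(-0.581, -0.355)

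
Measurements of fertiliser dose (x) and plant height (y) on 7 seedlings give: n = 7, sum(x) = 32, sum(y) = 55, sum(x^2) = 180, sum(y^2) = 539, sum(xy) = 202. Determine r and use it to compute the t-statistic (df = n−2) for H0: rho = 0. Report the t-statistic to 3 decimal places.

S_xy = nΣxy − ΣxΣy = 7·202 − 32·55 = 1414 − 1760 = -346
S_xx = nΣx² − (Σx)² = 7·180 − 32² = 1260 − 1024 = 236
S_yy = nΣy² − (Σy)² = 7·539 − 55² = 3773 − 3025 = 748
r = S_xy / √(S_xx·S_yy) = -346 / √(236·748) = -346 / √176528 = -346 / 420.1524 = -0.8235
t = r·√(n−2)/√(1−r²) = -0.8235·√5 / √(1−0.678152) = -1.841402 / 0.567316 = -3.246

-3.246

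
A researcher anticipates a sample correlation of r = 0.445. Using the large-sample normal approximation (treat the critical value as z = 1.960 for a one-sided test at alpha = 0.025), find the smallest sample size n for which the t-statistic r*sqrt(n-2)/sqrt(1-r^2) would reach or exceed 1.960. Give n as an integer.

r√(n−2)/√(1−r²) ≥ 1.960  ⇔  n−2 ≥ (1.960)²·(1−r²)/r²
(1−r²)/r² = (1−0.198025)/0.198025 = 4.0499
n ≥ 2 + 3.8416·4.0499 = 2 + 15.5581 = 17.5581
⌈17.5581⌉ = 18

18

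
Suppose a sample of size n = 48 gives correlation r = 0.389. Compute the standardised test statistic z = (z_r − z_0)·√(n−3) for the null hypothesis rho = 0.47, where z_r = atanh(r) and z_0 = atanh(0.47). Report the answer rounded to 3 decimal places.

-0.667

z_r = atanh(0.389) = 0.410621,  z_0 = atanh(0.47) = 0.510070
SE = 1/√(n−3) = 1/√45 = 0.149071
z = (z_r − z_0)/SE = (0.410621 − 0.510070) / 0.149071 = -0.099449 / 0.149071 = -0.667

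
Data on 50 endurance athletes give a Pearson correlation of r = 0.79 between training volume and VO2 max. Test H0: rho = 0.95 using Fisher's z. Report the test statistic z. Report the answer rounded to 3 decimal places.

-5.213

z_r = atanh(0.79) = 1.071432,  z_0 = atanh(0.95) = 1.831781
SE = 1/√(n−3) = 1/√47 = 0.145865
z = (z_r − z_0)/SE = (1.071432 − 1.831781) / 0.145865 = -0.760349 / 0.145865 = -5.213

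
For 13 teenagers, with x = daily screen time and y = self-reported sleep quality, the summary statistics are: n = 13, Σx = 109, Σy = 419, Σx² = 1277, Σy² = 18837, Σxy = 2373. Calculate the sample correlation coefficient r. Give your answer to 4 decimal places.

-0.8194

Numerator: nΣxy − (Σx)(Σy) = 13·2373 − (109)(419) = -14822
Denominator: √[(nΣx²−(Σx)²)(nΣy²−(Σy)²)]
  nΣx²−(Σx)² = 13·1277 − 11881 = 4720;  nΣy²−(Σy)² = 13·18837 − 175561 = 69320
  √(4720·69320) = √327190400 = 18088.4051
r = -14822 / 18088.4051 = -0.8194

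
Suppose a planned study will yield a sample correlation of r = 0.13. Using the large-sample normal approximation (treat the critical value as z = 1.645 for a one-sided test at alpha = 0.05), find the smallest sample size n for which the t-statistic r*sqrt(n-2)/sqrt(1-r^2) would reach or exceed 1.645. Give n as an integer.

160

Need r·√(n−2)/√(1−r²) ≥ 1.645
√(n−2) ≥ 1.645·√(1−0.0169) / 0.13 = 1.645·0.991514 / 0.13 = 12.5465
n−2 ≥ 157.4147  ⇒  n ≥ 159.4147
Smallest integer n = 160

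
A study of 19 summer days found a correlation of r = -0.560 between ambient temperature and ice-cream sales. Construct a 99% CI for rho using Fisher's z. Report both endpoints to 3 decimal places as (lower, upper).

z_r = atanh(-0.560) = -0.632833;  SE = 1/√(n−3) = 1/√16 = 0.250000
z-limits: -0.632833 ± 2.576·0.250000 = -0.632833 ± 0.644000 = [-1.276833, 0.011167]
ρ-limits: (tanh -1.276833, tanh 0.011167) = (-0.856, 0.011)

(-0.856, 0.011)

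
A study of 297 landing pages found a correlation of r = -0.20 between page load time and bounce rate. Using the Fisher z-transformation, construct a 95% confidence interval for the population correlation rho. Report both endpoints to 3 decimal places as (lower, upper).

(-0.307, -0.088)

z_r = atanh(-0.20) = -0.202733;  SE = 1/√(n−3) = 1/√294 = 0.058321
z-limits: -0.202733 ± 1.960·0.058321 = -0.202733 ± 0.114309 = [-0.317042, -0.088424]
ρ-limits: (tanh -0.317042, tanh -0.088424) = (-0.307, -0.088)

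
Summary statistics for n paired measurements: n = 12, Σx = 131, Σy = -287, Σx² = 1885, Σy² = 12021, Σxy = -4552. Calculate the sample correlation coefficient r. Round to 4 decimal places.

-0.9264

Numerator: nΣxy − (Σx)(Σy) = 12·(-4552) − (131)(-287) = -17027
Denominator: √[(nΣx²−(Σx)²)(nΣy²−(Σy)²)]
  nΣx²−(Σx)² = 12·1885 − 17161 = 5459;  nΣy²−(Σy)² = 12·12021 − 82369 = 61883
  √(5459·61883) = √337819297 = 18379.8612
r = -17027 / 18379.8612 = -0.9264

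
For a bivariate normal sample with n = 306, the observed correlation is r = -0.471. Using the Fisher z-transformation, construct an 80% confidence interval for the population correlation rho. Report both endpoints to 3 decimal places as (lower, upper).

Fisher z: z_r = atanh(r) = ½·ln((1+(-0.471))/(1−(-0.471))) = -0.511355
SE(z) = 1/√(n−3) = 1/√303 = 0.057448
80% ⇒ z* = 1.282; margin = 1.282·0.057448 = 0.073648
CI on z-scale: (-0.585003, -0.437707)
Back-transform: tanh(-0.585003) = -0.526292, tanh(-0.437707) = -0.411742

(-0.526, -0.412)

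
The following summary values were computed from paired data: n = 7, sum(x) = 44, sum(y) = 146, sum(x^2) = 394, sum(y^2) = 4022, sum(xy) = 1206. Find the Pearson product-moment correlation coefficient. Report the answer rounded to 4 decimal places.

Numerator: nΣxy − (Σx)(Σy) = 7·1206 − (44)(146) = 2018
Denominator: √[(nΣx²−(Σx)²)(nΣy²−(Σy)²)]
  nΣx²−(Σx)² = 7·394 − 1936 = 822;  nΣy²−(Σy)² = 7·4022 − 21316 = 6838
  √(822·6838) = √5620836 = 2370.8302
r = 2018 / 2370.8302 = 0.8512

0.8512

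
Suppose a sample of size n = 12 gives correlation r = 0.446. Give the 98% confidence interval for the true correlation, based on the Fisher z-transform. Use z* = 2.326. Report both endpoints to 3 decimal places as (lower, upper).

z_r = atanh(0.446) = 0.479696;  SE = 1/√(n−3) = 1/√9 = 0.333333
z-limits: 0.479696 ± 2.326·0.333333 = 0.479696 ± 0.775333 = [-0.295637, 1.255029]
ρ-limits: (tanh -0.295637, tanh 1.255029) = (-0.287, 0.850)

(-0.287, 0.850)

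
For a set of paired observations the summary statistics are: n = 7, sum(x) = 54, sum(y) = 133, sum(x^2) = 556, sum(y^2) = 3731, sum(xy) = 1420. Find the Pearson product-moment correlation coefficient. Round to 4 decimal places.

S_xy = nΣxy − ΣxΣy = 7·1420 − 54·133 = 9940 − 7182 = 2758
S_xx = nΣx² − (Σx)² = 7·556 − 54² = 3892 − 2916 = 976
S_yy = nΣy² − (Σy)² = 7·3731 − 133² = 26117 − 17689 = 8428
r = S_xy / √(S_xx·S_yy) = 2758 / √(976·8428) = 2758 / √8225728 = 2758 / 2868.0530 = 0.9616

0.9616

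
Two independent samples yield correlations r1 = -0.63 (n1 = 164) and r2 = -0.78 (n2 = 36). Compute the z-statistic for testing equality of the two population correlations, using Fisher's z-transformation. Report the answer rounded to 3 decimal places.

1.591

Fisher z-transforms: z1 = atanh(-0.63) = -0.741416, z2 = atanh(-0.78) = -1.045371; difference d = 0.303955
Var(d) = 1/161 + 1/33 = 0.0062112 + 0.0303030 = 0.0365142
z = d/√Var(d) = 0.303955 / √0.0365142 = 0.303955 / 0.191087 = 1.591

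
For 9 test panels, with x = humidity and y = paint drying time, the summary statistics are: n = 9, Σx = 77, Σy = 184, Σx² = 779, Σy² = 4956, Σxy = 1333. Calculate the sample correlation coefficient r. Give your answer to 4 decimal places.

Numerator: nΣxy − (Σx)(Σy) = 9·1333 − (77)(184) = -2171
Denominator: √[(nΣx²−(Σx)²)(nΣy²−(Σy)²)]
  nΣx²−(Σx)² = 9·779 − 5929 = 1082;  nΣy²−(Σy)² = 9·4956 − 33856 = 10748
  √(1082·10748) = √11629336 = 3410.1812
r = -2171 / 3410.1812 = -0.6366

-0.6366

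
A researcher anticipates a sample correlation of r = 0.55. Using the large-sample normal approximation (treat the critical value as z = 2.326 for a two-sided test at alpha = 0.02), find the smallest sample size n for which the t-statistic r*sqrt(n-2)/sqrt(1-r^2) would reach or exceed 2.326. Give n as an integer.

15

r√(n−2)/√(1−r²) ≥ 2.326  ⇔  n−2 ≥ (2.326)²·(1−r²)/r²
(1−r²)/r² = (1−0.3025)/0.3025 = 2.3058
n ≥ 2 + 5.410276·2.3058 = 2 + 12.4750 = 14.4750
⌈14.4750⌉ = 15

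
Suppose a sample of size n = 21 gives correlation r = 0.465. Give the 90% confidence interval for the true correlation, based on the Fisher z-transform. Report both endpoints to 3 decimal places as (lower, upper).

Fisher z: z_r = atanh(r) = ½·ln((1+0.465)/(1−0.465)) = 0.503672
SE(z) = 1/√(n−3) = 1/√18 = 0.235702
90% ⇒ z* = 1.645; margin = 1.645·0.235702 = 0.387730
CI on z-scale: (0.115942, 0.891402)
Back-transform: tanh(0.115942) = 0.115425, tanh(0.891402) = 0.712086

(0.115, 0.712)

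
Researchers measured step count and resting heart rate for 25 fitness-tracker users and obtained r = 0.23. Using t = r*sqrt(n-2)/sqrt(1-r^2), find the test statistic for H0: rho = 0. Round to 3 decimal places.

1 − r² = 1 − 0.0529 = 0.9471;  √(1−r²) = 0.973191
√(n−2) = √23 = 4.795832
t = r·√(n−2)/√(1−r²) = 0.23 · 4.795832 / 0.973191 = 1.133

1.133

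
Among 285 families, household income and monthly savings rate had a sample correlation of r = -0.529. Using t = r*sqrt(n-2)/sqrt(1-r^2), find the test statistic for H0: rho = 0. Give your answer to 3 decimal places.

t = r·√(n−2) / √(1−r²) with r = -0.529, n = 285
  = -0.529·√283 / √(1 − 0.279841)
  = -0.529·16.822604 / 0.848622
  = -8.899158 / 0.848622 = -10.487

-10.487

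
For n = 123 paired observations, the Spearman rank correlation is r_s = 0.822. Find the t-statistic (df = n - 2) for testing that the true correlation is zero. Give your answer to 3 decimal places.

t = r_s·√(n−2) / √(1−r_s²) with r_s = 0.822, n = 123
  = 0.822·√121 / √(1 − 0.675684)
  = 0.822·11.000000 / 0.569487
  = 9.042000 / 0.569487 = 15.877

15.877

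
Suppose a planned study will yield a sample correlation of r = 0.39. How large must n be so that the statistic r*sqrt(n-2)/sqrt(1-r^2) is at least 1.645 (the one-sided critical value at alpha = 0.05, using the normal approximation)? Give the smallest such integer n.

18

Need r·√(n−2)/√(1−r²) ≥ 1.645
√(n−2) ≥ 1.645·√(1−0.1521) / 0.39 = 1.645·0.920815 / 0.39 = 3.8840
n−2 ≥ 15.0855  ⇒  n ≥ 17.0855
Smallest integer n = 18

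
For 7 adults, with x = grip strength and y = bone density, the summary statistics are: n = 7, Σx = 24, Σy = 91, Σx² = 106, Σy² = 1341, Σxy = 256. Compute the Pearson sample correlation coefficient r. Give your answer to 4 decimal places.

-0.9149

Numerator: nΣxy − (Σx)(Σy) = 7·256 − (24)(91) = -392
Denominator: √[(nΣx²−(Σx)²)(nΣy²−(Σy)²)]
  nΣx²−(Σx)² = 7·106 − 576 = 166;  nΣy²−(Σy)² = 7·1341 − 8281 = 1106
  √(166·1106) = √183596 = 428.4810
r = -392 / 428.4810 = -0.9149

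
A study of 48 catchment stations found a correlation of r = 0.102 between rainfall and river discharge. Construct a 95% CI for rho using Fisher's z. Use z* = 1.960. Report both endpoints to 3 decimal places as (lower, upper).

(-0.188, 0.375)

z_r = atanh(0.102) = 0.102356;  SE = 1/√(n−3) = 1/√45 = 0.149071
z-limits: 0.102356 ± 1.960·0.149071 = 0.102356 ± 0.292179 = [-0.189823, 0.394535]
ρ-limits: (tanh -0.189823, tanh 0.394535) = (-0.188, 0.375)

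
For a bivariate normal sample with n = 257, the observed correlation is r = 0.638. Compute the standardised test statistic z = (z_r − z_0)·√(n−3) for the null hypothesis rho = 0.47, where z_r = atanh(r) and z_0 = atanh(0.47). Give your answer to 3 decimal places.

Fisher z: atanh(0.638) = 0.754794, atanh(0.47) = 0.510070
z = (z_r − z_0)·√(n−3) = (0.754794 − 0.510070)·√254 = 0.244724 · 15.937377 = 3.900

3.900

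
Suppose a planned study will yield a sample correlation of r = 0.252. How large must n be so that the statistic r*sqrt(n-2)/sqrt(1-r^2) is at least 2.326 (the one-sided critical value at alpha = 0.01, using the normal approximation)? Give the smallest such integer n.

82

r√(n−2)/√(1−r²) ≥ 2.326  ⇔  n−2 ≥ (2.326)²·(1−r²)/r²
(1−r²)/r² = (1−0.063504)/0.063504 = 14.7470
n ≥ 2 + 5.410276·14.7470 = 2 + 79.7853 = 81.7853
⌈81.7853⌉ = 82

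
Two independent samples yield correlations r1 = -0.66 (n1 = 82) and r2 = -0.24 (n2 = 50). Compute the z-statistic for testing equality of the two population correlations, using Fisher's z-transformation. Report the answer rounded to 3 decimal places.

-2.975

Fisher z-transforms: z1 = atanh(-0.66) = -0.792814, z2 = atanh(-0.24) = -0.244774; difference d = -0.548040
Var(d) = 1/79 + 1/47 = 0.0126582 + 0.0212766 = 0.0339348
z = d/√Var(d) = -0.548040 / √0.0339348 = -0.548040 / 0.184214 = -2.975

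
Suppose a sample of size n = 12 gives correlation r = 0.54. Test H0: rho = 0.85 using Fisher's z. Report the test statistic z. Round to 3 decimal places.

-1.956

Fisher z: atanh(0.54) = 0.604156, atanh(0.85) = 1.256153
z = (z_r − z_0)·√(n−3) = (0.604156 − 1.256153)·√9 = -0.651997 · 3.000000 = -1.956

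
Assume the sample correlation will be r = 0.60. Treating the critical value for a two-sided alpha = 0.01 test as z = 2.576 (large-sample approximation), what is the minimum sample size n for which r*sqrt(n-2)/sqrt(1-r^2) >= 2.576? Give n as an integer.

14

r√(n−2)/√(1−r²) ≥ 2.576  ⇔  n−2 ≥ (2.576)²·(1−r²)/r²
(1−r²)/r² = (1−0.3600)/0.3600 = 1.7778
n ≥ 2 + 6.635776·1.7778 = 2 + 11.7971 = 13.7971
⌈13.7971⌉ = 14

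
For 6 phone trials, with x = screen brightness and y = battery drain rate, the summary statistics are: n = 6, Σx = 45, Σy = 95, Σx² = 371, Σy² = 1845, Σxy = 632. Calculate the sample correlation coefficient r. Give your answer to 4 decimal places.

Numerator: nΣxy − (Σx)(Σy) = 6·632 − (45)(95) = -483
Denominator: √[(nΣx²−(Σx)²)(nΣy²−(Σy)²)]
  nΣx²−(Σx)² = 6·371 − 2025 = 201;  nΣy²−(Σy)² = 6·1845 − 9025 = 2045
  √(201·2045) = √411045 = 641.1279
r = -483 / 641.1279 = -0.7534

-0.7534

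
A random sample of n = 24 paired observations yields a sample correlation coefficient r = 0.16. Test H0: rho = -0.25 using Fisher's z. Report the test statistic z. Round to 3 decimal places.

Fisher z: atanh(0.16) = 0.161387, atanh(-0.25) = -0.255413
z = (z_r − z_0)·√(n−3) = (0.161387 − (-0.255413))·√21 = 0.416800 · 4.582576 = 1.910

1.910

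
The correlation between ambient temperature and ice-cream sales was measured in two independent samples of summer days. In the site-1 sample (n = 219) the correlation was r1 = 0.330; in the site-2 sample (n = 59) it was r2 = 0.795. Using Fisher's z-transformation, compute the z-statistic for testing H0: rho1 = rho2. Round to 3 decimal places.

Fisher z-transforms: z1 = atanh(0.330) = 0.342828, z2 = atanh(0.795) = 1.084875; difference d = -0.742047
Var(d) = 1/216 + 1/56 = 0.0046296 + 0.0178571 = 0.0224867
z = d/√Var(d) = -0.742047 / √0.0224867 = -0.742047 / 0.149956 = -4.948

-4.948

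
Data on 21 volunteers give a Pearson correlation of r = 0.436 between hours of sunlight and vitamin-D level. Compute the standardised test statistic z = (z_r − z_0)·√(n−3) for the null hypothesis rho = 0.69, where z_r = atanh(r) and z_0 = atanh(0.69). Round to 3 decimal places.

Fisher z: atanh(0.436) = 0.467281, atanh(0.69) = 0.847956
z = (z_r − z_0)·√(n−3) = (0.467281 − 0.847956)·√18 = -0.380675 · 4.242641 = -1.615

-1.615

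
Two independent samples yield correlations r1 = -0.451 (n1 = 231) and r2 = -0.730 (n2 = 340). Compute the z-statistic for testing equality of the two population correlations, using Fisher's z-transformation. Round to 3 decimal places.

5.163

Fisher z-transforms: z1 = atanh(-0.451) = -0.485955, z2 = atanh(-0.730) = -0.928727; difference d = 0.442772
Var(d) = 1/228 + 1/337 = 0.0043860 + 0.0029674 = 0.0073534
z = d/√Var(d) = 0.442772 / √0.0073534 = 0.442772 / 0.085752 = 5.163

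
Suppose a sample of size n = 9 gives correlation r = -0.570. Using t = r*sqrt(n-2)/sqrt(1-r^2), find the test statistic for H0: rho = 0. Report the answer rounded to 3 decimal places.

1 − r² = 1 − 0.324900 = 0.675100;  √(1−r²) = 0.821645
√(n−2) = √7 = 2.645751
t = r·√(n−2)/√(1−r²) = -0.570 · 2.645751 / 0.821645 = -1.835

-1.835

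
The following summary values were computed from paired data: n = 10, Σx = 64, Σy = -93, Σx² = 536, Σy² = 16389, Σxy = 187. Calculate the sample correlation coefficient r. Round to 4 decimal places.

Numerator: nΣxy − (Σx)(Σy) = 10·187 − (64)(-93) = 7822
Denominator: √[(nΣx²−(Σx)²)(nΣy²−(Σy)²)]
  nΣx²−(Σx)² = 10·536 − 4096 = 1264;  nΣy²−(Σy)² = 10·16389 − 8649 = 155241
  √(1264·155241) = √196224624 = 14008.0200
r = 7822 / 14008.0200 = 0.5584

0.5584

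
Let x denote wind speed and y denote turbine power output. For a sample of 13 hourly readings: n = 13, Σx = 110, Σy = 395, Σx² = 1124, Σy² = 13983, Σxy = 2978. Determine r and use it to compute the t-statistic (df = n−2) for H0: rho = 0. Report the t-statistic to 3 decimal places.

-2.416

S_xy = nΣxy − ΣxΣy = 13·2978 − 110·395 = 38714 − 43450 = -4736
S_xx = nΣx² − (Σx)² = 13·1124 − 110² = 14612 − 12100 = 2512
S_yy = nΣy² − (Σy)² = 13·13983 − 395² = 181779 − 156025 = 25754
r = S_xy / √(S_xx·S_yy) = -4736 / √(2512·25754) = -4736 / √64694048 = -4736 / 8043.2610 = -0.5888
t = r·√(n−2)/√(1−r²) = -0.5888·√11 / √(1−0.346685) = -1.952829 / 0.808279 = -2.416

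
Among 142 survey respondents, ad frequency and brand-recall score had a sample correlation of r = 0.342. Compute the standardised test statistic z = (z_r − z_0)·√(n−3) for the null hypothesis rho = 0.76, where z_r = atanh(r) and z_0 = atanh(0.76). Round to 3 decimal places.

z_r = atanh(0.342) = 0.356356,  z_0 = atanh(0.76) = 0.996215
SE = 1/√(n−3) = 1/√139 = 0.084819
z = (z_r − z_0)/SE = (0.356356 − 0.996215) / 0.084819 = -0.639859 / 0.084819 = -7.544

-7.544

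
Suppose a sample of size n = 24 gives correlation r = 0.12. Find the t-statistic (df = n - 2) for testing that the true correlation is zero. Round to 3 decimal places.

0.567

t = r·√(n−2) / √(1−r²) with r = 0.12, n = 24
  = 0.12·√22 / √(1 − 0.0144)
  = 0.12·4.690416 / 0.992774
  = 0.562850 / 0.992774 = 0.567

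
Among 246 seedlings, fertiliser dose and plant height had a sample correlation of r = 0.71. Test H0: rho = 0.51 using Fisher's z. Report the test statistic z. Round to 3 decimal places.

5.058

Fisher z: atanh(0.71) = 0.887184, atanh(0.51) = 0.562730
z = (z_r − z_0)·√(n−3) = (0.887184 − 0.562730)·√243 = 0.324454 · 15.588457 = 5.058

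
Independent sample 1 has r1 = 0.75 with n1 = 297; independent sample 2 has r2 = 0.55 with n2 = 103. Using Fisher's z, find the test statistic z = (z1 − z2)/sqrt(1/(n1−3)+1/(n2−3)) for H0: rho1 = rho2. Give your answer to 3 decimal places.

3.063

Fisher z-transforms: z1 = atanh(0.75) = 0.972955, z2 = atanh(0.55) = 0.618381; difference d = 0.354574
Var(d) = 1/294 + 1/100 = 0.0034014 + 0.0100000 = 0.0134014
z = d/√Var(d) = 0.354574 / √0.0134014 = 0.354574 / 0.115764 = 3.063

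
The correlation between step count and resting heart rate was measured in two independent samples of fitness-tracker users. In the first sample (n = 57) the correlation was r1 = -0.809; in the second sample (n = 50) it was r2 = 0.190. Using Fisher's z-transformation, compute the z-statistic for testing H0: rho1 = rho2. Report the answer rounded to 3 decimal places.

Fisher z-transforms: z1 = atanh(-0.809) = -1.124128, z2 = atanh(0.190) = 0.192337; difference d = -1.316465
Var(d) = 1/54 + 1/47 = 0.0185185 + 0.0212766 = 0.0397951
z = d/√Var(d) = -1.316465 / √0.0397951 = -1.316465 / 0.199487 = -6.599

-6.599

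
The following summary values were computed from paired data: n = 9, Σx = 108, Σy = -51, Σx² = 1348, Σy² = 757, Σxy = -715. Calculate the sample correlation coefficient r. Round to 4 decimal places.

Numerator: nΣxy − (Σx)(Σy) = 9·(-715) − (108)(-51) = -927
Denominator: √[(nΣx²−(Σx)²)(nΣy²−(Σy)²)]
  nΣx²−(Σx)² = 9·1348 − 11664 = 468;  nΣy²−(Σy)² = 9·757 − 2601 = 4212
  √(468·4212) = √1971216 = 1404.0000
r = -927 / 1404.0000 = -0.6603

-0.6603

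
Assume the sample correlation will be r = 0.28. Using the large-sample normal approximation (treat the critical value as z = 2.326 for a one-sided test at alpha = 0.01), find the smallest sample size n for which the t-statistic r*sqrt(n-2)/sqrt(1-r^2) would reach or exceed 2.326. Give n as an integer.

Need r·√(n−2)/√(1−r²) ≥ 2.326
√(n−2) ≥ 2.326·√(1−0.0784) / 0.28 = 2.326·0.960000 / 0.28 = 7.9749
n−2 ≥ 63.5990  ⇒  n ≥ 65.5990
Smallest integer n = 66

66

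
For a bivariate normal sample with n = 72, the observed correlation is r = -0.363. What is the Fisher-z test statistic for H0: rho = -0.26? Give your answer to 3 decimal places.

-0.949

Fisher z: atanh(-0.363) = -0.380337, atanh(-0.26) = -0.266108
z = (z_r − z_0)·√(n−3) = (-0.380337 − (-0.266108))·√69 = -0.114229 · 8.306624 = -0.949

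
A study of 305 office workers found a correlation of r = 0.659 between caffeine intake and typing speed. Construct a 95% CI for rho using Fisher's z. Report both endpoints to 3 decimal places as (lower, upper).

(0.590, 0.718)

z_r = atanh(0.659) = 0.791044;  SE = 1/√(n−3) = 1/√302 = 0.057544
z-limits: 0.791044 ± 1.960·0.057544 = 0.791044 ± 0.112786 = [0.678258, 0.903830]
ρ-limits: (tanh 0.678258, tanh 0.903830) = (0.590, 0.718)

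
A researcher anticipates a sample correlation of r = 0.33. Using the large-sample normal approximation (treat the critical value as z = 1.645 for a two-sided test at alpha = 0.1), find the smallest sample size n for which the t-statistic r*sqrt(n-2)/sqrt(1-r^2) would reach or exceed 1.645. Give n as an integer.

r√(n−2)/√(1−r²) ≥ 1.645  ⇔  n−2 ≥ (1.645)²·(1−r²)/r²
(1−r²)/r² = (1−0.1089)/0.1089 = 8.1827
n ≥ 2 + 2.706025·8.1827 = 2 + 22.1426 = 24.1426
⌈24.1426⌉ = 25

25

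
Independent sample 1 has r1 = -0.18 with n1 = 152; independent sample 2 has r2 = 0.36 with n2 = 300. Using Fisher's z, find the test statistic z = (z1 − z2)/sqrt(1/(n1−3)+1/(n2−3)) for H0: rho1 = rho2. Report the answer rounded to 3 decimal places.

Fisher z-transforms: z1 = atanh(-0.18) = -0.181983, z2 = atanh(0.36) = 0.376886; difference d = -0.558869
Var(d) = 1/149 + 1/297 = 0.0067114 + 0.0033670 = 0.0100784
z = d/√Var(d) = -0.558869 / √0.0100784 = -0.558869 / 0.100391 = -5.567

-5.567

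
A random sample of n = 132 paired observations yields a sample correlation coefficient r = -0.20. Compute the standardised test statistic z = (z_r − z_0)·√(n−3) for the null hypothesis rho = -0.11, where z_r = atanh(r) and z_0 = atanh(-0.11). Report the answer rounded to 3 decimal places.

-1.048

z_r = atanh(-0.20) = -0.202733,  z_0 = atanh(-0.11) = -0.110447
SE = 1/√(n−3) = 1/√129 = 0.088045
z = (z_r − z_0)/SE = (-0.202733 − (-0.110447)) / 0.088045 = -0.092286 / 0.088045 = -1.048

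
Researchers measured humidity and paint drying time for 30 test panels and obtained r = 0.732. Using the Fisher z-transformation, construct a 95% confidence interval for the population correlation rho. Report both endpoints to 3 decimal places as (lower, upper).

(0.505, 0.864)

z_r = atanh(0.732) = 0.933023;  SE = 1/√(n−3) = 1/√27 = 0.192450
z-limits: 0.933023 ± 1.960·0.192450 = 0.933023 ± 0.377202 = [0.555821, 1.310225]
ρ-limits: (tanh 0.555821, tanh 1.310225) = (0.505, 0.864)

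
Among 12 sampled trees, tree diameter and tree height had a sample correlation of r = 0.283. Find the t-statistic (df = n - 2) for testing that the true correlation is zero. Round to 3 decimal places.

t = r·√(n−2) / √(1−r²) with r = 0.283, n = 12
  = 0.283·√10 / √(1 − 0.080089)
  = 0.283·3.162278 / 0.959120
  = 0.894925 / 0.959120 = 0.933

0.933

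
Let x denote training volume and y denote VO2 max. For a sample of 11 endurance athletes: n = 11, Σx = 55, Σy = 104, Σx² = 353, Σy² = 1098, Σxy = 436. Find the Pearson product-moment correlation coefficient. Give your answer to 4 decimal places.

Numerator: nΣxy − (Σx)(Σy) = 11·436 − (55)(104) = -924
Denominator: √[(nΣx²−(Σx)²)(nΣy²−(Σy)²)]
  nΣx²−(Σx)² = 11·353 − 3025 = 858;  nΣy²−(Σy)² = 11·1098 − 10816 = 1262
  √(858·1262) = √1082796 = 1040.5748
r = -924 / 1040.5748 = -0.8880

-0.8880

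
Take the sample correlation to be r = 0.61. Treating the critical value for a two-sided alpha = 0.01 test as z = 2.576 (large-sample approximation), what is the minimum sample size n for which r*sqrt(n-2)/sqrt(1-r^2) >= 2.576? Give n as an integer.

r√(n−2)/√(1−r²) ≥ 2.576  ⇔  n−2 ≥ (2.576)²·(1−r²)/r²
(1−r²)/r² = (1−0.3721)/0.3721 = 1.6874
n ≥ 2 + 6.635776·1.6874 = 2 + 11.1972 = 13.1972
⌈13.1972⌉ = 14

14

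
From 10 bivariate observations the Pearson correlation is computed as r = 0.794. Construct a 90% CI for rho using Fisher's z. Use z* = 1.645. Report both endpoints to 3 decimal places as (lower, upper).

(0.430, 0.936)

Fisher z: z_r = atanh(r) = ½·ln((1+0.794)/(1−0.794)) = 1.082163
SE(z) = 1/√(n−3) = 1/√7 = 0.377964
90% ⇒ z* = 1.645; margin = 1.645·0.377964 = 0.621751
CI on z-scale: (0.460412, 1.703914)
Back-transform: tanh(0.460412) = 0.430420, tanh(1.703914) = 0.935897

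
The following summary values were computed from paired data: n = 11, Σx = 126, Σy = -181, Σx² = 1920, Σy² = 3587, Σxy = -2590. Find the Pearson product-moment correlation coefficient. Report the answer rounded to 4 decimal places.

-0.9592

Numerator: nΣxy − (Σx)(Σy) = 11·(-2590) − (126)(-181) = -5684
Denominator: √[(nΣx²−(Σx)²)(nΣy²−(Σy)²)]
  nΣx²−(Σx)² = 11·1920 − 15876 = 5244;  nΣy²−(Σy)² = 11·3587 − 32761 = 6696
  √(5244·6696) = √35113824 = 5925.6919
r = -5684 / 5925.6919 = -0.9592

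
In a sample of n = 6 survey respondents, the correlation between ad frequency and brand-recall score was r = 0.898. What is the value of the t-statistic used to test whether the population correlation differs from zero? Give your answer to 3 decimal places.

1 − r² = 1 − 0.806404 = 0.193596;  √(1−r²) = 0.439995
√(n−2) = √4 = 2.000000
t = r·√(n−2)/√(1−r²) = 0.898 · 2.000000 / 0.439995 = 4.082

4.082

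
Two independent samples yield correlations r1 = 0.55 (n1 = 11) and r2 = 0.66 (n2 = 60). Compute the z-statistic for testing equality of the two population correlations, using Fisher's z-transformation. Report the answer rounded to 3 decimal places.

z1 = atanh(0.55) = 0.618381,  z2 = atanh(0.66) = 0.792814
SE = √(1/(n1−3) + 1/(n2−3)) = √(1/8 + 1/57) = √(0.1250000 + 0.0175439) = √0.1425439 = 0.377550
z = (z1 − z2)/SE = (0.618381 − 0.792814) / 0.377550 = -0.174433 / 0.377550 = -0.462

-0.462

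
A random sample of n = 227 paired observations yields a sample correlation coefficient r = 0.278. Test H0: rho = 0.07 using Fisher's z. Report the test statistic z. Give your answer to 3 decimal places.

z_r = atanh(0.278) = 0.285513,  z_0 = atanh(0.07) = 0.070115
SE = 1/√(n−3) = 1/√224 = 0.066815
z = (z_r − z_0)/SE = (0.285513 − 0.070115) / 0.066815 = 0.215398 / 0.066815 = 3.224

3.224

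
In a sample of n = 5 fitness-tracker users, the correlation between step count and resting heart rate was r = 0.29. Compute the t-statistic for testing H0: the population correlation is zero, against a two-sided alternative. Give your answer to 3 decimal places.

t = r·√(n−2) / √(1−r²) with r = 0.29, n = 5
  = 0.29·√3 / √(1 − 0.0841)
  = 0.29·1.732051 / 0.957027
  = 0.502295 / 0.957027 = 0.525

0.525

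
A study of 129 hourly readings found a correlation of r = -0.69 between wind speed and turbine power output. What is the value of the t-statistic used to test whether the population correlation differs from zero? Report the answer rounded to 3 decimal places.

1 − r² = 1 − 0.4761 = 0.5239;  √(1−r²) = 0.723809
√(n−2) = √127 = 11.269428
t = r·√(n−2)/√(1−r²) = -0.69 · 11.269428 / 0.723809 = -10.743

-10.743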